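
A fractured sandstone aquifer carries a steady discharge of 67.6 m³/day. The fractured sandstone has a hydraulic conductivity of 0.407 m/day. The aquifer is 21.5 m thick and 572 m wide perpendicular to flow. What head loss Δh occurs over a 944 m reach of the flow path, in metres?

12.7

Cross-sectional area A = 572 × 21.5 = 12298 m².
From Q = K·A·i, i = Q / (K·A) = 67.6 / (0.4070 × 12298) = 0.01351.
Head loss Δh = i · L = 0.01351 × 944 = 12.75 m.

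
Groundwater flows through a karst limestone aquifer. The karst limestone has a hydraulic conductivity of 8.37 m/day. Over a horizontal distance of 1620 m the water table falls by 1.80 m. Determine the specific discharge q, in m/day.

Hydraulic gradient i = Δh / L = 1.80 / 1620 = 0.001111.
Specific discharge q = K · i = 8.370 × 0.001111 = 0.009300 m/day.

0.00930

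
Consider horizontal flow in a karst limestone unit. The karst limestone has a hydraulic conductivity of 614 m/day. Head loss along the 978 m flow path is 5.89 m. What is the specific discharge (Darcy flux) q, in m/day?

3.70

Hydraulic gradient i = Δh / L = 5.89 / 978 = 0.006022.
Specific discharge q = K · i = 614.0 × 0.006022 = 3.698 m/day.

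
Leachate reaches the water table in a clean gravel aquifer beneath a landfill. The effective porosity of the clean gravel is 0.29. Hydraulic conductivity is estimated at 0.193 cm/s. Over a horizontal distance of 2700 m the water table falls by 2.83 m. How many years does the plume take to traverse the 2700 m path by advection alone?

Convert K: 0.193 cm/s × 864 = 166.8 m/day.
Hydraulic gradient i = Δh / L = 2.83 / 2700 = 0.001048.
Darcy flux q = K · i = 166.8 × 0.001048 = 0.1748 m/day.
Seepage velocity v = q / n_e = 0.1748 / 0.29 = 0.6027 m/day.
Travel time t = L / v = 2700 / 0.6027 = 4480 days = 12.27 years.

12.3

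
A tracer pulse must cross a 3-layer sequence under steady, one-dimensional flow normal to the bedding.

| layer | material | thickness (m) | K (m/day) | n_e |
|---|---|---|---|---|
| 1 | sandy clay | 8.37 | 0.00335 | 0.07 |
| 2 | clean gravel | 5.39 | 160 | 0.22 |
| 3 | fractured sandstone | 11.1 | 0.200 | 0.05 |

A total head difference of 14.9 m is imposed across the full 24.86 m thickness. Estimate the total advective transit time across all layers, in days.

With flow normal to the layers, continuity requires the same specific discharge q through every layer.
Σ(b_i/K_i) = 8.37/0.00335 + 5.39/160 + 11.1/0.200 = 2554 d.
q = Δh / Σ(b_i/K_i) = 14.9 / 2554 = 0.005834 m/day.
In each layer the seepage velocity is v_i = q/n_i, so the layer transit time is t_i = b_i·n_i / q:
  layer 1 (sandy clay): t_1 = 8.37 × 0.07 / 0.005834 = 100.4 d
  layer 2 (clean gravel): t_2 = 5.39 × 0.22 / 0.005834 = 203.3 d
  layer 3 (fractured sandstone): t_3 = 11.1 × 0.05 / 0.005834 = 95.13 d
Total t = Σ t_i = 398.8 days.

399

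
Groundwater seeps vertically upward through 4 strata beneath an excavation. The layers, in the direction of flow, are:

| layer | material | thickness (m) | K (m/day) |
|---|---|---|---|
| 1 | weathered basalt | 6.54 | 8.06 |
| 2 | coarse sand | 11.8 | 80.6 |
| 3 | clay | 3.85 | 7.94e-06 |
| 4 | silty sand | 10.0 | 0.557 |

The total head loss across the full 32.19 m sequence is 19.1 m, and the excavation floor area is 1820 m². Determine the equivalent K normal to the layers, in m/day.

Flow is perpendicular to layering, so the layers act in series and the equivalent K is the thickness-weighted harmonic mean.
Total thickness L = 6.54 + 11.8 + 3.85 + 10.0 = 32.19 m.
Σ(b_i/K_i) = 6.54/8.06 + 11.8/80.6 + 3.85/7.94e-06 + 10.0/0.557 = 4.849e+05 d.
K_eq = L / Σ(b_i/K_i) = 32.19 / 4.849e+05 = 6.638e-05 m/day.

6.64e-05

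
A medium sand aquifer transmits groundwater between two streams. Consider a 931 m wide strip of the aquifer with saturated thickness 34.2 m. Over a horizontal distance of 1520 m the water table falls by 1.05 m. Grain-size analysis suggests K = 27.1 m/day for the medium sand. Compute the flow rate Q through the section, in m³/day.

596

Cross-sectional area A = 931 × 34.2 = 31840 m².
Hydraulic gradient i = Δh / L = 1.05 / 1520 = 0.0006908.
Darcy's law: Q = K · A · i = 27.10 × 31840 × 0.0006908 = 596.1 m³/day.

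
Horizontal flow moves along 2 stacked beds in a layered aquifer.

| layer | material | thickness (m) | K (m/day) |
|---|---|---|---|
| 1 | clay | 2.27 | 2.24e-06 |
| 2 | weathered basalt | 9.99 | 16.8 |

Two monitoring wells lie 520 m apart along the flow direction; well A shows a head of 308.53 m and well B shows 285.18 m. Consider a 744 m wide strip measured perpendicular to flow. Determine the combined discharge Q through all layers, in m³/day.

Flow is parallel to layering, so each bed carries its own Darcy discharge and the transmissivities add.
Σ(K_i·b_i) = 2.24e-06×2.27 + 16.8×9.99 = 167.8 m²/day.
Hydraulic gradient i = (308.53 − 285.18) / 520 = 23.35 / 520 = 0.04490.
Q = Σ(K_i·b_i) · W · i = 167.8 × 744 × 0.04490 = 5607 m³/day.

5610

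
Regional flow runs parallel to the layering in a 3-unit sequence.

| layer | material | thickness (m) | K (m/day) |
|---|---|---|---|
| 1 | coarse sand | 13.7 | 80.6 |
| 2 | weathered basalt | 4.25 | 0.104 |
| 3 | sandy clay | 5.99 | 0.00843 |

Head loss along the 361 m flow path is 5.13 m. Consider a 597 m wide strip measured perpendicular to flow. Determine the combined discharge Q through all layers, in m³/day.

9370

Flow is parallel to layering, so each bed carries its own Darcy discharge and the transmissivities add.
Σ(K_i·b_i) = 80.6×13.7 + 0.104×4.25 + 0.00843×5.99 = 1105 m²/day.
Hydraulic gradient i = Δh / L = 5.13 / 361 = 0.01421.
Q = Σ(K_i·b_i) · W · i = 1105 × 597 × 0.01421 = 9372 m³/day.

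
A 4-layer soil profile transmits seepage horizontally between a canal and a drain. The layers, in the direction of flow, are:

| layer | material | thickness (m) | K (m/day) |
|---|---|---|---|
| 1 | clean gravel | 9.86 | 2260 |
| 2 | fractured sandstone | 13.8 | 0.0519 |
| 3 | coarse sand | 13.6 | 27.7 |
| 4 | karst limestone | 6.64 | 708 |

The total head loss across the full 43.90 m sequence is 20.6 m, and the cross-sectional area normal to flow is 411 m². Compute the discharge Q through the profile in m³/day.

Flow is perpendicular to layering, so the layers act in series and the equivalent K is the thickness-weighted harmonic mean.
Total thickness L = 9.86 + 13.8 + 13.6 + 6.64 = 43.90 m.
Σ(b_i/K_i) = 9.86/2260 + 13.8/0.0519 + 13.6/27.7 + 6.64/708 = 266.4 d.
K_eq = L / Σ(b_i/K_i) = 43.90 / 266.4 = 0.1648 m/day.
Q = K_eq · A · (Δh/L) = 0.1648 × 411 × (20.6/43.90) = 31.78 m³/day.

31.8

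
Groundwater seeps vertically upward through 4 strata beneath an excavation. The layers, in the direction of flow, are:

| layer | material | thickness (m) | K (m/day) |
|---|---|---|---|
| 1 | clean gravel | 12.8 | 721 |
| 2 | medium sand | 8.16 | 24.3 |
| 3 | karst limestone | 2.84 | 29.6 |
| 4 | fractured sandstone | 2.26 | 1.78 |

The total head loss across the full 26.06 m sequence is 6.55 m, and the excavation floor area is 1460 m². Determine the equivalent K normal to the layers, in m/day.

Flow is perpendicular to layering, so the layers act in series and the equivalent K is the thickness-weighted harmonic mean.
Total thickness L = 12.8 + 8.16 + 2.84 + 2.26 = 26.06 m.
Σ(b_i/K_i) = 12.8/721 + 8.16/24.3 + 2.84/29.6 + 2.26/1.78 = 1.719 d.
K_eq = L / Σ(b_i/K_i) = 26.06 / 1.719 = 15.16 m/day.

15.2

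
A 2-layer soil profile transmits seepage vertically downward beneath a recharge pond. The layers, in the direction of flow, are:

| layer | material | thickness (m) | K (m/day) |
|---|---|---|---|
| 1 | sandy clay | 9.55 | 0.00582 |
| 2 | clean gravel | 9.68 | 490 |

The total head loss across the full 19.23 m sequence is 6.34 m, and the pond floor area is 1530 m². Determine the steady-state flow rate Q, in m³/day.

5.91

Flow is perpendicular to layering, so the layers act in series and the equivalent K is the thickness-weighted harmonic mean.
Total thickness L = 9.55 + 9.68 = 19.23 m.
Σ(b_i/K_i) = 9.55/0.00582 + 9.68/490 = 1641 d.
K_eq = L / Σ(b_i/K_i) = 19.23 / 1641 = 0.01172 m/day.
Q = K_eq · A · (Δh/L) = 0.01172 × 1530 × (6.34/19.23) = 5.911 m³/day.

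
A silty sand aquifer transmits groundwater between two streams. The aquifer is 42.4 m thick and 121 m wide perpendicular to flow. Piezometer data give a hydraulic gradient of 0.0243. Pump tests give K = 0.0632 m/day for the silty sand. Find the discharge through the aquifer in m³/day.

7.88

Cross-sectional area A = 121 × 42.4 = 5130 m².
Hydraulic gradient i = 0.0243.
Darcy's law: Q = K · A · i = 0.06320 × 5130 × 0.02430 = 7.879 m³/day.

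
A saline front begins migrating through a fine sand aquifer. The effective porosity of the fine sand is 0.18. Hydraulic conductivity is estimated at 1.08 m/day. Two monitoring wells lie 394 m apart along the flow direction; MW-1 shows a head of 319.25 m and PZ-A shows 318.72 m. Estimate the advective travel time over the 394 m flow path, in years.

Hydraulic gradient i = (319.25 − 318.72) / 394 = 0.53 / 394 = 0.001345.
Darcy flux q = K · i = 1.080 × 0.001345 = 0.001453 m/day.
Seepage velocity v = q / n_e = 0.001453 / 0.18 = 0.008071 m/day.
Travel time t = L / v = 394 / 0.008071 = 48816 days = 133.7 years.

134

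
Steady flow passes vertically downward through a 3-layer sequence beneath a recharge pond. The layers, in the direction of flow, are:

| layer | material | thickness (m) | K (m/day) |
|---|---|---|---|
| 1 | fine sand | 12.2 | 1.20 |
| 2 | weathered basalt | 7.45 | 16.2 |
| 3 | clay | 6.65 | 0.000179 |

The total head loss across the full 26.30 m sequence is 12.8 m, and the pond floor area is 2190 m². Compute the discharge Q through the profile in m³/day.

Flow is perpendicular to layering, so the layers act in series and the equivalent K is the thickness-weighted harmonic mean.
Total thickness L = 12.2 + 7.45 + 6.65 = 26.30 m.
Σ(b_i/K_i) = 12.2/1.20 + 7.45/16.2 + 6.65/0.000179 = 37161 d.
K_eq = L / Σ(b_i/K_i) = 26.30 / 37161 = 0.0007077 m/day.
Q = K_eq · A · (Δh/L) = 0.0007077 × 2190 × (12.8/26.30) = 0.7543 m³/day.

0.754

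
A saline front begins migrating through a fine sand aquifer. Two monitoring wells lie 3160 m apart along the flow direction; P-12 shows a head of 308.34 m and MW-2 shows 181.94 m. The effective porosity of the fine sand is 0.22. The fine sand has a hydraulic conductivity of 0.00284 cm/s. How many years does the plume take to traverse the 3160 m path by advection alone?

19.4

Convert K: 0.00284 cm/s × 864 = 2.454 m/day.
Hydraulic gradient i = (308.34 − 181.94) / 3160 = 126.4 / 3160 = 0.04000.
Darcy flux q = K · i = 2.454 × 0.04000 = 0.09815 m/day.
Seepage velocity v = q / n_e = 0.09815 / 0.22 = 0.4461 m/day.
Travel time t = L / v = 3160 / 0.4461 = 7083 days = 19.39 years.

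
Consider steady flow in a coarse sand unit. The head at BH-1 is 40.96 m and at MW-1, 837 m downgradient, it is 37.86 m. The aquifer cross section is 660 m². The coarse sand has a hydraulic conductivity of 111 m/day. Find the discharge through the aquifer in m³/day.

Hydraulic gradient i = (40.96 − 37.86) / 837 = 3.1 / 837 = 0.003704.
Darcy's law: Q = K · A · i = 111.0 × 660.0 × 0.003704 = 271.3 m³/day.

271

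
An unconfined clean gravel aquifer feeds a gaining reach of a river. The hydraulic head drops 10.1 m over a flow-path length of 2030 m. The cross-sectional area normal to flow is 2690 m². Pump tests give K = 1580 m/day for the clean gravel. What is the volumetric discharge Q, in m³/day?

21100

Hydraulic gradient i = Δh / L = 10.1 / 2030 = 0.004975.
Darcy's law: Q = K · A · i = 1580 × 2690 × 0.004975 = 21146 m³/day.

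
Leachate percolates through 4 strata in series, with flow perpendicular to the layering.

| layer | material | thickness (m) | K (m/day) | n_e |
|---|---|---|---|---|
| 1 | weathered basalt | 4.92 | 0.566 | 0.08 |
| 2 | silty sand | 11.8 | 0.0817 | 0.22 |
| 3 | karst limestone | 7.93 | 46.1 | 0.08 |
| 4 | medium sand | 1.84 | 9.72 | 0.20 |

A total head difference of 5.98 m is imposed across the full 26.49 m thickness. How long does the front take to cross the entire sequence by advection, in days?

With flow normal to the layers, continuity requires the same specific discharge q through every layer.
Σ(b_i/K_i) = 4.92/0.566 + 11.8/0.0817 + 7.93/46.1 + 1.84/9.72 = 153.5 d.
q = Δh / Σ(b_i/K_i) = 5.98 / 153.5 = 0.03896 m/day.
In each layer the seepage velocity is v_i = q/n_i, so the layer transit time is t_i = b_i·n_i / q:
  layer 1 (weathered basalt): t_1 = 4.92 × 0.08 / 0.03896 = 10.10 d
  layer 2 (silty sand): t_2 = 11.8 × 0.22 / 0.03896 = 66.63 d
  layer 3 (karst limestone): t_3 = 7.93 × 0.08 / 0.03896 = 16.28 d
  layer 4 (medium sand): t_4 = 1.84 × 0.20 / 0.03896 = 9.445 d
Total t = Σ t_i = 102.5 days.

102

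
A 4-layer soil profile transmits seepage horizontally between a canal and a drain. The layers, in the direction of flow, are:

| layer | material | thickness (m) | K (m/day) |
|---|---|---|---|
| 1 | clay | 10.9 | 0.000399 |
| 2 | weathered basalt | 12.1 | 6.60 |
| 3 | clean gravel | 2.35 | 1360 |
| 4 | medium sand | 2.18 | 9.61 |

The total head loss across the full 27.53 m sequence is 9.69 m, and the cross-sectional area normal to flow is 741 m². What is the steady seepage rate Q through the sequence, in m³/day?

Flow is perpendicular to layering, so the layers act in series and the equivalent K is the thickness-weighted harmonic mean.
Total thickness L = 10.9 + 12.1 + 2.35 + 2.18 = 27.53 m.
Σ(b_i/K_i) = 10.9/0.000399 + 12.1/6.60 + 2.35/1360 + 2.18/9.61 = 27320 d.
K_eq = L / Σ(b_i/K_i) = 27.53 / 27320 = 0.001008 m/day.
Q = K_eq · A · (Δh/L) = 0.001008 × 741 × (9.69/27.53) = 0.2628 m³/day.

0.263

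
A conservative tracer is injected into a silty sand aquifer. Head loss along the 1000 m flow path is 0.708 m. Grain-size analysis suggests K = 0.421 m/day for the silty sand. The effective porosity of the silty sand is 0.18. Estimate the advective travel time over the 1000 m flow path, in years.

1650

Hydraulic gradient i = Δh / L = 0.708 / 1000 = 0.0007080.
Darcy flux q = K · i = 0.4210 × 0.0007080 = 0.0002981 m/day.
Seepage velocity v = q / n_e = 0.0002981 / 0.18 = 0.001656 m/day.
Travel time t = L / v = 1000 / 0.001656 = 6.039e+05 days = 1653 years.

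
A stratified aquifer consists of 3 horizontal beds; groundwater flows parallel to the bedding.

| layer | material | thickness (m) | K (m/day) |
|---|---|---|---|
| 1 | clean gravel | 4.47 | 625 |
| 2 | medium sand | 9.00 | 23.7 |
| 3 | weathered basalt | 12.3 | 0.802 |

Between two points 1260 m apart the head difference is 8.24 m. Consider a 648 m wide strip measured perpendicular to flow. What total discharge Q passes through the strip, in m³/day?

12800

Flow is parallel to layering, so each bed carries its own Darcy discharge and the transmissivities add.
Σ(K_i·b_i) = 625×4.47 + 23.7×9.00 + 0.802×12.3 = 3017 m²/day.
Hydraulic gradient i = Δh / L = 8.24 / 1260 = 0.006540.
Q = Σ(K_i·b_i) · W · i = 3017 × 648 × 0.006540 = 12785 m³/day.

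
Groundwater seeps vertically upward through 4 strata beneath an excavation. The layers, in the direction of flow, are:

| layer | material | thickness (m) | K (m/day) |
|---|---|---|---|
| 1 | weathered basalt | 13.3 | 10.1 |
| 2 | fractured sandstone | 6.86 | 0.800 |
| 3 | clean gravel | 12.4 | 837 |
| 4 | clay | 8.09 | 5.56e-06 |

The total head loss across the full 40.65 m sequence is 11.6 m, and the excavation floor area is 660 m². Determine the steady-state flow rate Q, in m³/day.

Flow is perpendicular to layering, so the layers act in series and the equivalent K is the thickness-weighted harmonic mean.
Total thickness L = 13.3 + 6.86 + 12.4 + 8.09 = 40.65 m.
Σ(b_i/K_i) = 13.3/10.1 + 6.86/0.800 + 12.4/837 + 8.09/5.56e-06 = 1.455e+06 d.
K_eq = L / Σ(b_i/K_i) = 40.65 / 1.455e+06 = 2.794e-05 m/day.
Q = K_eq · A · (Δh/L) = 2.794e-05 × 660 × (11.6/40.65) = 0.005262 m³/day.

0.00526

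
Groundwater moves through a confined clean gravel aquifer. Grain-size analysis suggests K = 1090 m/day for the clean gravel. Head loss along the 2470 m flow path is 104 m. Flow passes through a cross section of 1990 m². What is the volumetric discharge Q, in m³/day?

Hydraulic gradient i = Δh / L = 104 / 2470 = 0.04211.
Darcy's law: Q = K · A · i = 1090 × 1990 × 0.04211 = 91331 m³/day.

91300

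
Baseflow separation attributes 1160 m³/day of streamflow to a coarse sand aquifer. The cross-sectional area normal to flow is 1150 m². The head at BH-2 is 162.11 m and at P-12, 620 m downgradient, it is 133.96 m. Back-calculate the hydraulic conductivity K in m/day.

22.2

Hydraulic gradient i = (162.11 − 133.96) / 620 = 28.15 / 620 = 0.04540.
From Q = K·A·i, K = Q / (A·i) = 1160 / (1150 × 0.04540) = 22.22 m/day.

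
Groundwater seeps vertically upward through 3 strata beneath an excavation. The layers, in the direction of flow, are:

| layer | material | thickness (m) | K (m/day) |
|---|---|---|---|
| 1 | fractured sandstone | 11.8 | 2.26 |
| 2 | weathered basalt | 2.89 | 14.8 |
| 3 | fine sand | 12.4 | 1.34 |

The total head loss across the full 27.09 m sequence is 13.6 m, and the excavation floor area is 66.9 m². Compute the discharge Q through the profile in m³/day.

Flow is perpendicular to layering, so the layers act in series and the equivalent K is the thickness-weighted harmonic mean.
Total thickness L = 11.8 + 2.89 + 12.4 = 27.09 m.
Σ(b_i/K_i) = 11.8/2.26 + 2.89/14.8 + 12.4/1.34 = 14.67 d.
K_eq = L / Σ(b_i/K_i) = 27.09 / 14.67 = 1.847 m/day.
Q = K_eq · A · (Δh/L) = 1.847 × 66.9 × (13.6/27.09) = 62.02 m³/day.

62.0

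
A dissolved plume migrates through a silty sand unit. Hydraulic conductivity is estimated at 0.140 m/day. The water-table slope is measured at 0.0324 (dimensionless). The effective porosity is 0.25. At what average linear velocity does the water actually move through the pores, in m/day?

0.0181

Hydraulic gradient i = 0.0324.
Darcy flux q = K · i = 0.1400 × 0.03240 = 0.004536 m/day.
Seepage velocity v = q / n_e = 0.004536 / 0.25 = 0.01814 m/day.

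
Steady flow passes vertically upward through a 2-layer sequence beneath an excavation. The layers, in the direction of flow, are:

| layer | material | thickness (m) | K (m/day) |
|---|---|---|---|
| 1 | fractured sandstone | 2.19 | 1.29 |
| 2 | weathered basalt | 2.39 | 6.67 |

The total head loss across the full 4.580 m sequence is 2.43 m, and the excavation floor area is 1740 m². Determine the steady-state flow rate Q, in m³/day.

Flow is perpendicular to layering, so the layers act in series and the equivalent K is the thickness-weighted harmonic mean.
Total thickness L = 2.19 + 2.39 = 4.580 m.
Σ(b_i/K_i) = 2.19/1.29 + 2.39/6.67 = 2.056 d.
K_eq = L / Σ(b_i/K_i) = 4.580 / 2.056 = 2.228 m/day.
Q = K_eq · A · (Δh/L) = 2.228 × 1740 × (2.43/4.580) = 2057 m³/day.

2060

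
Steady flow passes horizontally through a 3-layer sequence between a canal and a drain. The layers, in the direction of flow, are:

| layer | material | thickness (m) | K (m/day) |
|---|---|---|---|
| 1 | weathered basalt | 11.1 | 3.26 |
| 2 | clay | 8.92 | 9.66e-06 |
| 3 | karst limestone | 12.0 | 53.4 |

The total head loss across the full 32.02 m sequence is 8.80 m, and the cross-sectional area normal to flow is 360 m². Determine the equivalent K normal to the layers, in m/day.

3.47e-05

Flow is perpendicular to layering, so the layers act in series and the equivalent K is the thickness-weighted harmonic mean.
Total thickness L = 11.1 + 8.92 + 12.0 = 32.02 m.
Σ(b_i/K_i) = 11.1/3.26 + 8.92/9.66e-06 + 12.0/53.4 = 9.234e+05 d.
K_eq = L / Σ(b_i/K_i) = 32.02 / 9.234e+05 = 3.468e-05 m/day.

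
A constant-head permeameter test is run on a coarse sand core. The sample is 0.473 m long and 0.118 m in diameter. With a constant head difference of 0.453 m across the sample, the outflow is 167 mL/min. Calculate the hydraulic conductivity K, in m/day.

Cross-sectional area A = π·(d/2)² = π × (0.118/2)² = 0.01094 m².
Convert discharge: 167 mL/min = 2.783e-06 m³/s.
Darcy's law rearranged: K = Q·L / (A·Δh) = 2.783e-06 × 0.473 / (0.01094 × 0.453) = 0.0002658 m/s = 22.96 m/day.

23.0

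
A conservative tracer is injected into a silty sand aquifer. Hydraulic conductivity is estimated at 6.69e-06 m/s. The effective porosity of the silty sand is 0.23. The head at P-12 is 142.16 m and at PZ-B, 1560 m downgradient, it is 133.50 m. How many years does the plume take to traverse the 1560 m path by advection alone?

Convert K: 6.69e-06 m/s × 86400 = 0.5780 m/day.
Hydraulic gradient i = (142.16 − 133.50) / 1560 = 8.66 / 1560 = 0.005551.
Darcy flux q = K · i = 0.5780 × 0.005551 = 0.003209 m/day.
Seepage velocity v = q / n_e = 0.003209 / 0.23 = 0.01395 m/day.
Travel time t = L / v = 1560 / 0.01395 = 1.118e+05 days = 306.1 years.

306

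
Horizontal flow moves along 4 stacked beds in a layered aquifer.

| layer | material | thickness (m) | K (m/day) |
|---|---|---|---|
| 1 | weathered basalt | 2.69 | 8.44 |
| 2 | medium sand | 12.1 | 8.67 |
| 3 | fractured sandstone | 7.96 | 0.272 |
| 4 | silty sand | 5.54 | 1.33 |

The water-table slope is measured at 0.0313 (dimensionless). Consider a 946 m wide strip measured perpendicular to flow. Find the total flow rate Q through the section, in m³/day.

4060

Flow is parallel to layering, so each bed carries its own Darcy discharge and the transmissivities add.
Σ(K_i·b_i) = 8.44×2.69 + 8.67×12.1 + 0.272×7.96 + 1.33×5.54 = 137.1 m²/day.
Hydraulic gradient i = 0.0313.
Q = Σ(K_i·b_i) · W · i = 137.1 × 946 × 0.03130 = 4061 m³/day.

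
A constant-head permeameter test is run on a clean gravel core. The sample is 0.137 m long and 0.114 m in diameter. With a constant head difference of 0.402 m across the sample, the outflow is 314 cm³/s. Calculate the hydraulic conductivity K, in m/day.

906

Cross-sectional area A = π·(d/2)² = π × (0.114/2)² = 0.01021 m².
Convert discharge: 314 cm³/s = 0.0003140 m³/s.
Darcy's law rearranged: K = Q·L / (A·Δh) = 0.0003140 × 0.137 / (0.01021 × 0.402) = 0.01048 m/s = 905.8 m/day.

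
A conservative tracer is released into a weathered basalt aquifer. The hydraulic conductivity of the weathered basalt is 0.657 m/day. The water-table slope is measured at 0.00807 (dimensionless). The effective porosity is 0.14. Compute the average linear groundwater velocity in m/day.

Hydraulic gradient i = 0.00807.
Darcy flux q = K · i = 0.6570 × 0.008070 = 0.005302 m/day.
Seepage velocity v = q / n_e = 0.005302 / 0.14 = 0.03787 m/day.

0.0379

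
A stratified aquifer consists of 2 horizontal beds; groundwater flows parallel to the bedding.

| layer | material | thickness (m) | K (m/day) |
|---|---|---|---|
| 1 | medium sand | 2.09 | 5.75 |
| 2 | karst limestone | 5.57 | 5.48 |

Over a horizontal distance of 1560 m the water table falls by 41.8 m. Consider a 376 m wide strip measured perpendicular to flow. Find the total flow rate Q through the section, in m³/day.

429

Flow is parallel to layering, so each bed carries its own Darcy discharge and the transmissivities add.
Σ(K_i·b_i) = 5.75×2.09 + 5.48×5.57 = 42.54 m²/day.
Hydraulic gradient i = Δh / L = 41.8 / 1560 = 0.02679.
Q = Σ(K_i·b_i) · W · i = 42.54 × 376 × 0.02679 = 428.6 m³/day.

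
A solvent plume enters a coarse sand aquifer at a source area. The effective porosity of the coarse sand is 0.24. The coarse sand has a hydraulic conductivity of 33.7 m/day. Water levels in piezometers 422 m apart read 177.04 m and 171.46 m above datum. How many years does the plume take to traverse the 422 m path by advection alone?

Hydraulic gradient i = (177.04 − 171.46) / 422 = 5.58 / 422 = 0.01322.
Darcy flux q = K · i = 33.70 × 0.01322 = 0.4456 m/day.
Seepage velocity v = q / n_e = 0.4456 / 0.24 = 1.857 m/day.
Travel time t = L / v = 422 / 1.857 = 227.3 days = 0.6223 years.

0.622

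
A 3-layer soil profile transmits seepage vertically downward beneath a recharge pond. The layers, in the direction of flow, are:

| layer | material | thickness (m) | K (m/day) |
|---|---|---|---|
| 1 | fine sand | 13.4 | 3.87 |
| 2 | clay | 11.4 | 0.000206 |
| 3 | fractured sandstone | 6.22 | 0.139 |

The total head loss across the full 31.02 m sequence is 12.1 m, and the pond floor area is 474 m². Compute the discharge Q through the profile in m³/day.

Flow is perpendicular to layering, so the layers act in series and the equivalent K is the thickness-weighted harmonic mean.
Total thickness L = 13.4 + 11.4 + 6.22 = 31.02 m.
Σ(b_i/K_i) = 13.4/3.87 + 11.4/0.000206 + 6.22/0.139 = 55388 d.
K_eq = L / Σ(b_i/K_i) = 31.02 / 55388 = 0.0005600 m/day.
Q = K_eq · A · (Δh/L) = 0.0005600 × 474 × (12.1/31.02) = 0.1035 m³/day.

0.104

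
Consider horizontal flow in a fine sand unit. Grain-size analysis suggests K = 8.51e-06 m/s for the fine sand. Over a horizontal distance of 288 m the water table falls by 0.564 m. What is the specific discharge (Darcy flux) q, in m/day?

0.00144

Convert K: 8.51e-06 m/s × 86400 = 0.7353 m/day.
Hydraulic gradient i = Δh / L = 0.564 / 288 = 0.001958.
Specific discharge q = K · i = 0.7353 × 0.001958 = 0.001440 m/day.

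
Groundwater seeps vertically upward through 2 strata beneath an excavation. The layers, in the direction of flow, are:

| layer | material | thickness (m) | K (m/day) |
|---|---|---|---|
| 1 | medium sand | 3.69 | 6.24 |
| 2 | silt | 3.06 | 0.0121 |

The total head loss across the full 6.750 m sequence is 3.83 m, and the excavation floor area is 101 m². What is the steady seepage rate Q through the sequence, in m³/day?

Flow is perpendicular to layering, so the layers act in series and the equivalent K is the thickness-weighted harmonic mean.
Total thickness L = 3.69 + 3.06 = 6.750 m.
Σ(b_i/K_i) = 3.69/6.24 + 3.06/0.0121 = 253.5 d.
K_eq = L / Σ(b_i/K_i) = 6.750 / 253.5 = 0.02663 m/day.
Q = K_eq · A · (Δh/L) = 0.02663 × 101 × (3.83/6.750) = 1.526 m³/day.

1.53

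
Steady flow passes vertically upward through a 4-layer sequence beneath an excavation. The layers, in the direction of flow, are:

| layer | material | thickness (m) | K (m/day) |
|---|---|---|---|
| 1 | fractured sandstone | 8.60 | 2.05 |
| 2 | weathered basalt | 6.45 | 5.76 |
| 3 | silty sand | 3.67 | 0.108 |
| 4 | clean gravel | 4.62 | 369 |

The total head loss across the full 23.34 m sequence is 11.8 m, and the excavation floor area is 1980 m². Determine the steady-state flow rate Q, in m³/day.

Flow is perpendicular to layering, so the layers act in series and the equivalent K is the thickness-weighted harmonic mean.
Total thickness L = 8.60 + 6.45 + 3.67 + 4.62 = 23.34 m.
Σ(b_i/K_i) = 8.60/2.05 + 6.45/5.76 + 3.67/0.108 + 4.62/369 = 39.31 d.
K_eq = L / Σ(b_i/K_i) = 23.34 / 39.31 = 0.5938 m/day.
Q = K_eq · A · (Δh/L) = 0.5938 × 1980 × (11.8/23.34) = 594.4 m³/day.

594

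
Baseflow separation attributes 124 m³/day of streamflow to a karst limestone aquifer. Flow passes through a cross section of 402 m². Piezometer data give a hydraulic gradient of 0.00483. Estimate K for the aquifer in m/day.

Hydraulic gradient i = 0.00483.
From Q = K·A·i, K = Q / (A·i) = 124 / (402.0 × 0.004830) = 63.86 m/day.

63.9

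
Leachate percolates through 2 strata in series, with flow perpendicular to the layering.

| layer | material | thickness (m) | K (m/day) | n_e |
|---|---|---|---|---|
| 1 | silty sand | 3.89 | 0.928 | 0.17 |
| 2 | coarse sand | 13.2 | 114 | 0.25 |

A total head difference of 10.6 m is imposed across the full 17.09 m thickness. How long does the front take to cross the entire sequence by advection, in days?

1.61

With flow normal to the layers, continuity requires the same specific discharge q through every layer.
Σ(b_i/K_i) = 3.89/0.928 + 13.2/114 = 4.308 d.
q = Δh / Σ(b_i/K_i) = 10.6 / 4.308 = 2.461 m/day.
In each layer the seepage velocity is v_i = q/n_i, so the layer transit time is t_i = b_i·n_i / q:
  layer 1 (silty sand): t_1 = 3.89 × 0.17 / 2.461 = 0.2687 d
  layer 2 (coarse sand): t_2 = 13.2 × 0.25 / 2.461 = 1.341 d
Total t = Σ t_i = 1.610 days.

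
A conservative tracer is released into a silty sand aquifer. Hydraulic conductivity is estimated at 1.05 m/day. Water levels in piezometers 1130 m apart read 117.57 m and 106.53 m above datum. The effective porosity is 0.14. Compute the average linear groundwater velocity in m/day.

0.0733

Hydraulic gradient i = (117.57 − 106.53) / 1130 = 11.04 / 1130 = 0.009770.
Darcy flux q = K · i = 1.050 × 0.009770 = 0.01026 m/day.
Seepage velocity v = q / n_e = 0.01026 / 0.14 = 0.07327 m/day.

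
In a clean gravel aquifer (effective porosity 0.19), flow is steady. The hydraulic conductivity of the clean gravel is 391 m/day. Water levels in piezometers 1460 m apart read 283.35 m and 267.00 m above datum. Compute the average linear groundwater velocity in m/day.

23.0

Hydraulic gradient i = (283.35 − 267.00) / 1460 = 16.35 / 1460 = 0.01120.
Darcy flux q = K · i = 391.0 × 0.01120 = 4.379 m/day.
Seepage velocity v = q / n_e = 4.379 / 0.19 = 23.05 m/day.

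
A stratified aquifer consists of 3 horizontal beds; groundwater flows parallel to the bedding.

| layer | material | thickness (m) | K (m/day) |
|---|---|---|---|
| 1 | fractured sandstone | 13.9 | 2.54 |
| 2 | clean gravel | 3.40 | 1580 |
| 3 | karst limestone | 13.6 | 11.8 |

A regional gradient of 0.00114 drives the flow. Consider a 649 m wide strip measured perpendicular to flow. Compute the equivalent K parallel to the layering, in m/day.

180

Flow is parallel to layering, so each bed carries its own Darcy discharge and the transmissivities add.
Σ(K_i·b_i) = 2.54×13.9 + 1580×3.40 + 11.8×13.6 = 5568 m²/day.
Total thickness b = 30.90 m, so K_eq = Σ(K_i·b_i)/b = 180.2 m/day.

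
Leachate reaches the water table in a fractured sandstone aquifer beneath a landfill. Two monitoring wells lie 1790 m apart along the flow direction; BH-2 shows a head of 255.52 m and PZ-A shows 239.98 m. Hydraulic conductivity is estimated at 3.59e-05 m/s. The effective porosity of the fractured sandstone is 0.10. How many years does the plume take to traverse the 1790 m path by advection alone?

18.2

Convert K: 3.59e-05 m/s × 86400 = 3.102 m/day.
Hydraulic gradient i = (255.52 − 239.98) / 1790 = 15.54 / 1790 = 0.008682.
Darcy flux q = K · i = 3.102 × 0.008682 = 0.02693 m/day.
Seepage velocity v = q / n_e = 0.02693 / 0.10 = 0.2693 m/day.
Travel time t = L / v = 1790 / 0.2693 = 6647 days = 18.20 years.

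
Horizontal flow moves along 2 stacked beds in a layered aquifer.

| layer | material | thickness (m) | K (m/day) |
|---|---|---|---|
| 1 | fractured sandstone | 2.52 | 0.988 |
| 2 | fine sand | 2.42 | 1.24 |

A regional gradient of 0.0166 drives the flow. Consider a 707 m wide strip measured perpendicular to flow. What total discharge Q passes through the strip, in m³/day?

Flow is parallel to layering, so each bed carries its own Darcy discharge and the transmissivities add.
Σ(K_i·b_i) = 0.988×2.52 + 1.24×2.42 = 5.491 m²/day.
Hydraulic gradient i = 0.0166.
Q = Σ(K_i·b_i) · W · i = 5.491 × 707 × 0.01660 = 64.44 m³/day.

64.4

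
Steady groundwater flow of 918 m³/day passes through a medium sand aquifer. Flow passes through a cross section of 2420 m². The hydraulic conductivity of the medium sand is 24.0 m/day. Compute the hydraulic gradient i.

From Q = K·A·i, i = Q / (K·A) = 918 / (24.00 × 2420) = 0.01581.

0.0158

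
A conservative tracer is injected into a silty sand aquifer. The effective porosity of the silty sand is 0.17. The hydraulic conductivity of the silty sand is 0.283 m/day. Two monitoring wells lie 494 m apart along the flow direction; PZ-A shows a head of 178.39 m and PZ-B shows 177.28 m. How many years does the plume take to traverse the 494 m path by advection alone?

362

Hydraulic gradient i = (178.39 − 177.28) / 494 = 1.11 / 494 = 0.002247.
Darcy flux q = K · i = 0.2830 × 0.002247 = 0.0006359 m/day.
Seepage velocity v = q / n_e = 0.0006359 / 0.17 = 0.003741 m/day.
Travel time t = L / v = 494 / 0.003741 = 1.321e+05 days = 361.6 years.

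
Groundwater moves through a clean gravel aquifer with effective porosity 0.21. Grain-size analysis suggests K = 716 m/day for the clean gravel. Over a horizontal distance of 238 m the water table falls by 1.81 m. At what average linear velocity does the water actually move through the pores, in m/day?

Hydraulic gradient i = Δh / L = 1.81 / 238 = 0.007605.
Darcy flux q = K · i = 716.0 × 0.007605 = 5.445 m/day.
Seepage velocity v = q / n_e = 5.445 / 0.21 = 25.93 m/day.

25.9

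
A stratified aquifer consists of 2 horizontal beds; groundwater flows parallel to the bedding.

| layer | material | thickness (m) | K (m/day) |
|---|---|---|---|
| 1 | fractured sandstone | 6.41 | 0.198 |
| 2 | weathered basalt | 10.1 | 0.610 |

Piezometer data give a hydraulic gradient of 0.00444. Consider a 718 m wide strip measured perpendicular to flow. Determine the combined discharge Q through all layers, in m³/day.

23.7

Flow is parallel to layering, so each bed carries its own Darcy discharge and the transmissivities add.
Σ(K_i·b_i) = 0.198×6.41 + 0.610×10.1 = 7.430 m²/day.
Hydraulic gradient i = 0.00444.
Q = Σ(K_i·b_i) · W · i = 7.430 × 718 × 0.004440 = 23.69 m³/day.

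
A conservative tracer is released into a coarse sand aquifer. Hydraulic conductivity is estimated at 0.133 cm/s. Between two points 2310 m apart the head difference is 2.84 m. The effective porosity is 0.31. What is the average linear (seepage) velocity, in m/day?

0.456

Convert K: 0.133 cm/s × 864 = 114.9 m/day.
Hydraulic gradient i = Δh / L = 2.84 / 2310 = 0.001229.
Darcy flux q = K · i = 114.9 × 0.001229 = 0.1413 m/day.
Seepage velocity v = q / n_e = 0.1413 / 0.31 = 0.4557 m/day.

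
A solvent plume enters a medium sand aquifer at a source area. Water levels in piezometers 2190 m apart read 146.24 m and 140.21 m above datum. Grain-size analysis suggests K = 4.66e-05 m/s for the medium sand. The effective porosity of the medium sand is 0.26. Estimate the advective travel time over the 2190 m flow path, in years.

Convert K: 4.66e-05 m/s × 86400 = 4.026 m/day.
Hydraulic gradient i = (146.24 − 140.21) / 2190 = 6.03 / 2190 = 0.002753.
Darcy flux q = K · i = 4.026 × 0.002753 = 0.01109 m/day.
Seepage velocity v = q / n_e = 0.01109 / 0.26 = 0.04264 m/day.
Travel time t = L / v = 2190 / 0.04264 = 51362 days = 140.6 years.

141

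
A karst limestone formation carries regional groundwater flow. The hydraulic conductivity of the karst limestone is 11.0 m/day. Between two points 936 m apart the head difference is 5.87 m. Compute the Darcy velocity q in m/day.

0.0690

Hydraulic gradient i = Δh / L = 5.87 / 936 = 0.006271.
Specific discharge q = K · i = 11.00 × 0.006271 = 0.06899 m/day.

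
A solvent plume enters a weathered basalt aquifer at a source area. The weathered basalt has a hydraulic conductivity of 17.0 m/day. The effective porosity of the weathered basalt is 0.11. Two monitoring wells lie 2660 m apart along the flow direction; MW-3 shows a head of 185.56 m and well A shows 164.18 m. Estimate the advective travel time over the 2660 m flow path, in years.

5.86

Hydraulic gradient i = (185.56 − 164.18) / 2660 = 21.38 / 2660 = 0.008038.
Darcy flux q = K · i = 17.00 × 0.008038 = 0.1366 m/day.
Seepage velocity v = q / n_e = 0.1366 / 0.11 = 1.242 m/day.
Travel time t = L / v = 2660 / 1.242 = 2141 days = 5.863 years.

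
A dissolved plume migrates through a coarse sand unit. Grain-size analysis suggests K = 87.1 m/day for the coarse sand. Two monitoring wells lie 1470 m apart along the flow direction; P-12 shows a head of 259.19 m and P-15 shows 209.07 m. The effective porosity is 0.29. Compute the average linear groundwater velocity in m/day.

10.2

Hydraulic gradient i = (259.19 − 209.07) / 1470 = 50.12 / 1470 = 0.03410.
Darcy flux q = K · i = 87.10 × 0.03410 = 2.970 m/day.
Seepage velocity v = q / n_e = 2.970 / 0.29 = 10.24 m/day.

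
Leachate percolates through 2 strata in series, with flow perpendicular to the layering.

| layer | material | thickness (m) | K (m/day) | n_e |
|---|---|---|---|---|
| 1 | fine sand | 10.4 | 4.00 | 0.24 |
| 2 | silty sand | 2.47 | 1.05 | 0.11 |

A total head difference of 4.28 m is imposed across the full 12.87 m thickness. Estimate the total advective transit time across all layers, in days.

3.20

With flow normal to the layers, continuity requires the same specific discharge q through every layer.
Σ(b_i/K_i) = 10.4/4.00 + 2.47/1.05 = 4.952 d.
q = Δh / Σ(b_i/K_i) = 4.28 / 4.952 = 0.8642 m/day.
In each layer the seepage velocity is v_i = q/n_i, so the layer transit time is t_i = b_i·n_i / q:
  layer 1 (fine sand): t_1 = 10.4 × 0.24 / 0.8642 = 2.888 d
  layer 2 (silty sand): t_2 = 2.47 × 0.11 / 0.8642 = 0.3144 d
Total t = Σ t_i = 3.203 days.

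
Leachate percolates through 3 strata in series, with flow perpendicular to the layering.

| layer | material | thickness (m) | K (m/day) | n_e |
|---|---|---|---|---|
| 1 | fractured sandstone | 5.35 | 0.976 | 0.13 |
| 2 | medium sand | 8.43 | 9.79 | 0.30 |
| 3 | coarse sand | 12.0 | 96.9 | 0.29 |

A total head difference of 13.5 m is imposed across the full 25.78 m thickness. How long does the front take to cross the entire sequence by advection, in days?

With flow normal to the layers, continuity requires the same specific discharge q through every layer.
Σ(b_i/K_i) = 5.35/0.976 + 8.43/9.79 + 12.0/96.9 = 6.466 d.
q = Δh / Σ(b_i/K_i) = 13.5 / 6.466 = 2.088 m/day.
In each layer the seepage velocity is v_i = q/n_i, so the layer transit time is t_i = b_i·n_i / q:
  layer 1 (fractured sandstone): t_1 = 5.35 × 0.13 / 2.088 = 0.3331 d
  layer 2 (medium sand): t_2 = 8.43 × 0.30 / 2.088 = 1.211 d
  layer 3 (coarse sand): t_3 = 12.0 × 0.29 / 2.088 = 1.667 d
Total t = Σ t_i = 3.211 days.

3.21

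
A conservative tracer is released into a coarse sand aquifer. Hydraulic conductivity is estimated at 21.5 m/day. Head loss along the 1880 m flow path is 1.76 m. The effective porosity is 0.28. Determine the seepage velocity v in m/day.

Hydraulic gradient i = Δh / L = 1.76 / 1880 = 0.0009362.
Darcy flux q = K · i = 21.50 × 0.0009362 = 0.02013 m/day.
Seepage velocity v = q / n_e = 0.02013 / 0.28 = 0.07188 m/day.

0.0719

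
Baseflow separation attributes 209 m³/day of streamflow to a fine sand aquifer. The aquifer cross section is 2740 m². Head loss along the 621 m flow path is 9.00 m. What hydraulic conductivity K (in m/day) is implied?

5.26

Hydraulic gradient i = Δh / L = 9.00 / 621 = 0.01449.
From Q = K·A·i, K = Q / (A·i) = 209 / (2740 × 0.01449) = 5.263 m/day.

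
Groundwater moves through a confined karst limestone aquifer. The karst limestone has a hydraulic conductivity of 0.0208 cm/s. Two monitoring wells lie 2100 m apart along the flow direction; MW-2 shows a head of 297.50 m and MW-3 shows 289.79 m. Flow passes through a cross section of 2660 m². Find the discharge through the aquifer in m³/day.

176

Convert K: 0.0208 cm/s × 864 = 17.97 m/day.
Hydraulic gradient i = (297.50 − 289.79) / 2100 = 7.71 / 2100 = 0.003671.
Darcy's law: Q = K · A · i = 17.97 × 2660 × 0.003671 = 175.5 m³/day.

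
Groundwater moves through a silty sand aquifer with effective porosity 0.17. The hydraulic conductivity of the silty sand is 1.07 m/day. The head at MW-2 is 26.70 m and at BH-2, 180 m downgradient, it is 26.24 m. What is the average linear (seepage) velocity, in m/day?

Hydraulic gradient i = (26.70 − 26.24) / 180 = 0.46 / 180 = 0.002556.
Darcy flux q = K · i = 1.070 × 0.002556 = 0.002734 m/day.
Seepage velocity v = q / n_e = 0.002734 / 0.17 = 0.01608 m/day.

0.0161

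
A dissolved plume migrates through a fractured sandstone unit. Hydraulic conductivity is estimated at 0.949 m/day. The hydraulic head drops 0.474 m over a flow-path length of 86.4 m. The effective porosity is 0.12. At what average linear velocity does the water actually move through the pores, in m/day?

0.0434

Hydraulic gradient i = Δh / L = 0.474 / 86.4 = 0.005486.
Darcy flux q = K · i = 0.9490 × 0.005486 = 0.005206 m/day.
Seepage velocity v = q / n_e = 0.005206 / 0.12 = 0.04339 m/day.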